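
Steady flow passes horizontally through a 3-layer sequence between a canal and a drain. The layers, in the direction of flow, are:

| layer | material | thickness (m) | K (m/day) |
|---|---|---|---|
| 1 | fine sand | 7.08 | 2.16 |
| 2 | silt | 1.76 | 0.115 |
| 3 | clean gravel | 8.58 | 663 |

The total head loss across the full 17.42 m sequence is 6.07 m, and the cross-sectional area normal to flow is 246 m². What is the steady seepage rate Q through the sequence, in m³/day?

80.3

Flow is perpendicular to layering, so the layers act in series and the equivalent K is the thickness-weighted harmonic mean.
Total thickness L = 7.08 + 1.76 + 8.58 = 17.42 m.
Σ(b_i/K_i) = 7.08/2.16 + 1.76/0.115 + 8.58/663 = 18.60 d.
K_eq = L / Σ(b_i/K_i) = 17.42 / 18.60 = 0.9368 m/day.
Q = K_eq · A · (Δh/L) = 0.9368 × 246 × (6.07/17.42) = 80.30 m³/day.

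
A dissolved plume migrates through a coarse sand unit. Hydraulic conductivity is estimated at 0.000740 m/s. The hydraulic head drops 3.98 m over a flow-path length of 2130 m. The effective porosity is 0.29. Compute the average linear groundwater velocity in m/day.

Convert K: 0.000740 m/s × 86400 = 63.94 m/day.
Hydraulic gradient i = Δh / L = 3.98 / 2130 = 0.001869.
Darcy flux q = K · i = 63.94 × 0.001869 = 0.1195 m/day.
Seepage velocity v = q / n_e = 0.1195 / 0.29 = 0.4120 m/day.

0.412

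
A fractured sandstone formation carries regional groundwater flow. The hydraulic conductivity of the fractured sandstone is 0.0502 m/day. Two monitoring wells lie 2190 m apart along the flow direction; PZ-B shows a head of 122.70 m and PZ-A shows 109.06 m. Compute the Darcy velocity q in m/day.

Hydraulic gradient i = (122.70 − 109.06) / 2190 = 13.64 / 2190 = 0.006228.
Specific discharge q = K · i = 0.05020 × 0.006228 = 0.0003127 m/day.

0.000313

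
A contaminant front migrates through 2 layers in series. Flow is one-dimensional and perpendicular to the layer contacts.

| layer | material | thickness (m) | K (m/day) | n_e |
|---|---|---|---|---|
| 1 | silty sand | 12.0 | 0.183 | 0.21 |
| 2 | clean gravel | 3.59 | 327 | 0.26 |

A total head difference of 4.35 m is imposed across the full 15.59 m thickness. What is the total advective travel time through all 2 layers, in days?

52.1

With flow normal to the layers, continuity requires the same specific discharge q through every layer.
Σ(b_i/K_i) = 12.0/0.183 + 3.59/327 = 65.58 d.
q = Δh / Σ(b_i/K_i) = 4.35 / 65.58 = 0.06633 m/day.
In each layer the seepage velocity is v_i = q/n_i, so the layer transit time is t_i = b_i·n_i / q:
  layer 1 (silty sand): t_1 = 12.0 × 0.21 / 0.06633 = 37.99 d
  layer 2 (clean gravel): t_2 = 3.59 × 0.26 / 0.06633 = 14.07 d
Total t = Σ t_i = 52.07 days.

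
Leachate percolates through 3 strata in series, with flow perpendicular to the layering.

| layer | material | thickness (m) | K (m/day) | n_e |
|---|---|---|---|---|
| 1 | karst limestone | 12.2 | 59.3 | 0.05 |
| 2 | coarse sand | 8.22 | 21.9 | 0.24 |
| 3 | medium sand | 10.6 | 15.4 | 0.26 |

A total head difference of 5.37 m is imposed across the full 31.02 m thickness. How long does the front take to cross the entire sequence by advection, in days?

With flow normal to the layers, continuity requires the same specific discharge q through every layer.
Σ(b_i/K_i) = 12.2/59.3 + 8.22/21.9 + 10.6/15.4 = 1.269 d.
q = Δh / Σ(b_i/K_i) = 5.37 / 1.269 = 4.230 m/day.
In each layer the seepage velocity is v_i = q/n_i, so the layer transit time is t_i = b_i·n_i / q:
  layer 1 (karst limestone): t_1 = 12.2 × 0.05 / 4.230 = 0.1442 d
  layer 2 (coarse sand): t_2 = 8.22 × 0.24 / 4.230 = 0.4663 d
  layer 3 (medium sand): t_3 = 10.6 × 0.26 / 4.230 = 0.6515 d
Total t = Σ t_i = 1.262 days.

1.26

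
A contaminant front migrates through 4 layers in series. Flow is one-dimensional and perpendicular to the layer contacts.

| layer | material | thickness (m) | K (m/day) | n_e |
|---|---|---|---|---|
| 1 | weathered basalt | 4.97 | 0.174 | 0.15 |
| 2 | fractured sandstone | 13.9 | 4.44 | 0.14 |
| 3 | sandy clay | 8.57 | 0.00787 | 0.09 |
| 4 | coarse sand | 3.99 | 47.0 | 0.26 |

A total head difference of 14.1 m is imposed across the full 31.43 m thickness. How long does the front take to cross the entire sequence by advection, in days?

358

With flow normal to the layers, continuity requires the same specific discharge q through every layer.
Σ(b_i/K_i) = 4.97/0.174 + 13.9/4.44 + 8.57/0.00787 + 3.99/47.0 = 1121 d.
q = Δh / Σ(b_i/K_i) = 14.1 / 1121 = 0.01258 m/day.
In each layer the seepage velocity is v_i = q/n_i, so the layer transit time is t_i = b_i·n_i / q:
  layer 1 (weathered basalt): t_1 = 4.97 × 0.15 / 0.01258 = 59.26 d
  layer 2 (fractured sandstone): t_2 = 13.9 × 0.14 / 0.01258 = 154.7 d
  layer 3 (sandy clay): t_3 = 8.57 × 0.09 / 0.01258 = 61.31 d
  layer 4 (coarse sand): t_4 = 3.99 × 0.26 / 0.01258 = 82.46 d
Total t = Σ t_i = 357.7 days.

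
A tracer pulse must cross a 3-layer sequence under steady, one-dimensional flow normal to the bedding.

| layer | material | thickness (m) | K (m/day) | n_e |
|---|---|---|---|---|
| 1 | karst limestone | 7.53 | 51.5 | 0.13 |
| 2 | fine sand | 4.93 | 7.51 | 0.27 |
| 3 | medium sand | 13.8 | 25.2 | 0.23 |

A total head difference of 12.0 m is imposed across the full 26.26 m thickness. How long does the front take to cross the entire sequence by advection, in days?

0.617

With flow normal to the layers, continuity requires the same specific discharge q through every layer.
Σ(b_i/K_i) = 7.53/51.5 + 4.93/7.51 + 13.8/25.2 = 1.350 d.
q = Δh / Σ(b_i/K_i) = 12.0 / 1.350 = 8.887 m/day.
In each layer the seepage velocity is v_i = q/n_i, so the layer transit time is t_i = b_i·n_i / q:
  layer 1 (karst limestone): t_1 = 7.53 × 0.13 / 8.887 = 0.1101 d
  layer 2 (fine sand): t_2 = 4.93 × 0.27 / 8.887 = 0.1498 d
  layer 3 (medium sand): t_3 = 13.8 × 0.23 / 8.887 = 0.3572 d
Total t = Σ t_i = 0.6171 days.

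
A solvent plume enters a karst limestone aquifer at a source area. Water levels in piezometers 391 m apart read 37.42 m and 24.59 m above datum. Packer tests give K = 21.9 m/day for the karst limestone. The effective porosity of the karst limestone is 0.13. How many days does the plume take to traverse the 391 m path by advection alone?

70.7

Hydraulic gradient i = (37.42 − 24.59) / 391 = 12.83 / 391 = 0.03281.
Darcy flux q = K · i = 21.90 × 0.03281 = 0.7186 m/day.
Seepage velocity v = q / n_e = 0.7186 / 0.13 = 5.528 m/day.
Travel time t = L / v = 391 / 5.528 = 70.73 days.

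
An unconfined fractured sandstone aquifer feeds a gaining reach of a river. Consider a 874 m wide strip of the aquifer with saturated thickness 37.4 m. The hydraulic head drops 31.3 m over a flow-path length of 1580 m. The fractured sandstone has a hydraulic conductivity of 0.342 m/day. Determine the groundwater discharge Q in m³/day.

Cross-sectional area A = 874 × 37.4 = 32688 m².
Hydraulic gradient i = Δh / L = 31.3 / 1580 = 0.01981.
Darcy's law: Q = K · A · i = 0.3420 × 32688 × 0.01981 = 221.5 m³/day.

221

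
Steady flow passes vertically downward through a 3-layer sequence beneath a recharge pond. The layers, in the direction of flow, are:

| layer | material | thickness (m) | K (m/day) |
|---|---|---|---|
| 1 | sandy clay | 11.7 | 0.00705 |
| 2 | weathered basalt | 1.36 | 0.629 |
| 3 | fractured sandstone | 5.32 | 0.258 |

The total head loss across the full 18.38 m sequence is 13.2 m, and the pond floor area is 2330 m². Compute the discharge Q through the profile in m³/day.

18.3

Flow is perpendicular to layering, so the layers act in series and the equivalent K is the thickness-weighted harmonic mean.
Total thickness L = 11.7 + 1.36 + 5.32 = 18.38 m.
Σ(b_i/K_i) = 11.7/0.00705 + 1.36/0.629 + 5.32/0.258 = 1682 d.
K_eq = L / Σ(b_i/K_i) = 18.38 / 1682 = 0.01093 m/day.
Q = K_eq · A · (Δh/L) = 0.01093 × 2330 × (13.2/18.38) = 18.28 m³/day.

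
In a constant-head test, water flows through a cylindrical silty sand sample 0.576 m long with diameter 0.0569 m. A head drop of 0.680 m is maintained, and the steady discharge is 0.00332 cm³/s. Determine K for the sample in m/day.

Cross-sectional area A = π·(d/2)² = π × (0.0569/2)² = 0.002543 m².
Convert discharge: 0.00332 cm³/s = 3.320e-09 m³/s.
Darcy's law rearranged: K = Q·L / (A·Δh) = 3.320e-09 × 0.576 / (0.002543 × 0.680) = 1.106e-06 m/s = 0.09555 m/day.

0.0956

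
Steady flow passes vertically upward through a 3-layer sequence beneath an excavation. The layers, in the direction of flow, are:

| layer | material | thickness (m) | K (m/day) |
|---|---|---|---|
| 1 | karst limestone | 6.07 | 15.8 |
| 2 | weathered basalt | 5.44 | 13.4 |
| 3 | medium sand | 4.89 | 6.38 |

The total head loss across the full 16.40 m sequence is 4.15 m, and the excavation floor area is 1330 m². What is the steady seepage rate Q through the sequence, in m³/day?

Flow is perpendicular to layering, so the layers act in series and the equivalent K is the thickness-weighted harmonic mean.
Total thickness L = 6.07 + 5.44 + 4.89 = 16.40 m.
Σ(b_i/K_i) = 6.07/15.8 + 5.44/13.4 + 4.89/6.38 = 1.557 d.
K_eq = L / Σ(b_i/K_i) = 16.40 / 1.557 = 10.54 m/day.
Q = K_eq · A · (Δh/L) = 10.54 × 1330 × (4.15/16.40) = 3546 m³/day.

3550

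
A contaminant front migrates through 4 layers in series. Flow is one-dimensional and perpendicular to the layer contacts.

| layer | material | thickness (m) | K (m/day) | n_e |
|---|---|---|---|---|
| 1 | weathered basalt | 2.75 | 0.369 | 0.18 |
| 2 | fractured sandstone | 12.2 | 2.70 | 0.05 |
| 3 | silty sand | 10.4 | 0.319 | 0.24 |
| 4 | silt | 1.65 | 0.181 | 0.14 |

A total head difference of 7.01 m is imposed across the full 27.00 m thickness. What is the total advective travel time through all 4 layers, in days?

With flow normal to the layers, continuity requires the same specific discharge q through every layer.
Σ(b_i/K_i) = 2.75/0.369 + 12.2/2.70 + 10.4/0.319 + 1.65/0.181 = 53.69 d.
q = Δh / Σ(b_i/K_i) = 7.01 / 53.69 = 0.1306 m/day.
In each layer the seepage velocity is v_i = q/n_i, so the layer transit time is t_i = b_i·n_i / q:
  layer 1 (weathered basalt): t_1 = 2.75 × 0.18 / 0.1306 = 3.791 d
  layer 2 (fractured sandstone): t_2 = 12.2 × 0.05 / 0.1306 = 4.672 d
  layer 3 (silty sand): t_3 = 10.4 × 0.24 / 0.1306 = 19.12 d
  layer 4 (silt): t_4 = 1.65 × 0.14 / 0.1306 = 1.769 d
Total t = Σ t_i = 29.35 days.

29.3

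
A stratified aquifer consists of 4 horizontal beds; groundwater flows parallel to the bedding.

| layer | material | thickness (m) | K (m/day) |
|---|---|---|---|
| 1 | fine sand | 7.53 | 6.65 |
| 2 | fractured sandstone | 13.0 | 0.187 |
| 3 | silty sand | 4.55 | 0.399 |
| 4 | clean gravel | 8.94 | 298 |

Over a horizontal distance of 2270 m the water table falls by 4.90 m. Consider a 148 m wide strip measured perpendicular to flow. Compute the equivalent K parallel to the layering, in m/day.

79.9

Flow is parallel to layering, so each bed carries its own Darcy discharge and the transmissivities add.
Σ(K_i·b_i) = 6.65×7.53 + 0.187×13.0 + 0.399×4.55 + 298×8.94 = 2718 m²/day.
Total thickness b = 34.02 m, so K_eq = Σ(K_i·b_i)/b = 79.91 m/day.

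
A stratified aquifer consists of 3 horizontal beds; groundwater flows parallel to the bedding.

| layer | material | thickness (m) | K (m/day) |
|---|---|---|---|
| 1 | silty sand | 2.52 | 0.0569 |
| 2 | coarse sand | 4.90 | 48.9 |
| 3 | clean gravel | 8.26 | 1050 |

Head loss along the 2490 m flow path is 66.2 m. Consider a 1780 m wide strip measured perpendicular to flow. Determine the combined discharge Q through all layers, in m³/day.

Flow is parallel to layering, so each bed carries its own Darcy discharge and the transmissivities add.
Σ(K_i·b_i) = 0.0569×2.52 + 48.9×4.90 + 1050×8.26 = 8913 m²/day.
Hydraulic gradient i = Δh / L = 66.2 / 2490 = 0.02659.
Q = Σ(K_i·b_i) · W · i = 8913 × 1780 × 0.02659 = 4.218e+05 m³/day.

422000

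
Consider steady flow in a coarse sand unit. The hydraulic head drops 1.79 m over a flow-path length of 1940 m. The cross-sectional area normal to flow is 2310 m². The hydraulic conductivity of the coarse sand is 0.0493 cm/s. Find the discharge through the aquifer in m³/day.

90.8

Convert K: 0.0493 cm/s × 864 = 42.60 m/day.
Hydraulic gradient i = Δh / L = 1.79 / 1940 = 0.0009227.
Darcy's law: Q = K · A · i = 42.60 × 2310 × 0.0009227 = 90.79 m³/day.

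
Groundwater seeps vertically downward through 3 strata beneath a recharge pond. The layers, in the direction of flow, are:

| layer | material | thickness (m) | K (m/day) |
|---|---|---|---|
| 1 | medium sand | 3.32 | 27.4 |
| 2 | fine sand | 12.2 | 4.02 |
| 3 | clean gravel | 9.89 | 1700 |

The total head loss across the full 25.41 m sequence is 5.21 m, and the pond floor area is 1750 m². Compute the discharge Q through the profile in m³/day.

Flow is perpendicular to layering, so the layers act in series and the equivalent K is the thickness-weighted harmonic mean.
Total thickness L = 3.32 + 12.2 + 9.89 = 25.41 m.
Σ(b_i/K_i) = 3.32/27.4 + 12.2/4.02 + 9.89/1700 = 3.162 d.
K_eq = L / Σ(b_i/K_i) = 25.41 / 3.162 = 8.037 m/day.
Q = K_eq · A · (Δh/L) = 8.037 × 1750 × (5.21/25.41) = 2884 m³/day.

2880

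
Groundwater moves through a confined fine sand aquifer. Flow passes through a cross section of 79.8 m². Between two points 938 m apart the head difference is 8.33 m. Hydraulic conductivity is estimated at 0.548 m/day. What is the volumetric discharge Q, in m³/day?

0.388

Hydraulic gradient i = Δh / L = 8.33 / 938 = 0.008881.
Darcy's law: Q = K · A · i = 0.5480 × 79.80 × 0.008881 = 0.3884 m³/day.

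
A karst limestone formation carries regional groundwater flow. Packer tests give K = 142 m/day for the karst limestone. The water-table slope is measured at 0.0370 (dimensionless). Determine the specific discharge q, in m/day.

5.25

Hydraulic gradient i = 0.0370.
Specific discharge q = K · i = 142.0 × 0.03700 = 5.254 m/day.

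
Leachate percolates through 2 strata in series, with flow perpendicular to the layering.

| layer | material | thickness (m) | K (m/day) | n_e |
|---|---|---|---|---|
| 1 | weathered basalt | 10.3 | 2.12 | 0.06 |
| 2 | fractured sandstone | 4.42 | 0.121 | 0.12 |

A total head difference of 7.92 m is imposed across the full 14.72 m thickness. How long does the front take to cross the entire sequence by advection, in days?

6.00

With flow normal to the layers, continuity requires the same specific discharge q through every layer.
Σ(b_i/K_i) = 10.3/2.12 + 4.42/0.121 = 41.39 d.
q = Δh / Σ(b_i/K_i) = 7.92 / 41.39 = 0.1914 m/day.
In each layer the seepage velocity is v_i = q/n_i, so the layer transit time is t_i = b_i·n_i / q:
  layer 1 (weathered basalt): t_1 = 10.3 × 0.06 / 0.1914 = 3.229 d
  layer 2 (fractured sandstone): t_2 = 4.42 × 0.12 / 0.1914 = 2.772 d
Total t = Σ t_i = 6.001 days.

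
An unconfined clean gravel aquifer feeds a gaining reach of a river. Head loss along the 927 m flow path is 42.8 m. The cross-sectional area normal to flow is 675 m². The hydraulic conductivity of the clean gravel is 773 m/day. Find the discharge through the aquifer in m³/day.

Hydraulic gradient i = Δh / L = 42.8 / 927 = 0.04617.
Darcy's law: Q = K · A · i = 773.0 × 675.0 × 0.04617 = 24091 m³/day.

24100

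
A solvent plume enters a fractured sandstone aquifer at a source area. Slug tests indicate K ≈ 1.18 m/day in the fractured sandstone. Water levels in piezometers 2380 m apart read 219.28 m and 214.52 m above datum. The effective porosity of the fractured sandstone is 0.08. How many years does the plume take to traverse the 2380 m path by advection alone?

Hydraulic gradient i = (219.28 − 214.52) / 2380 = 4.76 / 2380 = 0.002000.
Darcy flux q = K · i = 1.180 × 0.002000 = 0.002360 m/day.
Seepage velocity v = q / n_e = 0.002360 / 0.08 = 0.02950 m/day.
Travel time t = L / v = 2380 / 0.02950 = 80678 days = 220.9 years.

221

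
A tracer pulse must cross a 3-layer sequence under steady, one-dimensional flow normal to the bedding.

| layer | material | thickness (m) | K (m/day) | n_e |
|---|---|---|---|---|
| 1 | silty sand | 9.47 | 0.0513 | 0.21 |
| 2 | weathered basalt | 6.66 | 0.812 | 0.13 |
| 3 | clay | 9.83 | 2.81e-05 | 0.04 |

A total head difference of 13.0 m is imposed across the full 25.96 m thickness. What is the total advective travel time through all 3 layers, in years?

239

With flow normal to the layers, continuity requires the same specific discharge q through every layer.
Σ(b_i/K_i) = 9.47/0.0513 + 6.66/0.812 + 9.83/2.81e-05 = 3.500e+05 d.
q = Δh / Σ(b_i/K_i) = 13.0 / 3.500e+05 = 3.714e-05 m/day.
In each layer the seepage velocity is v_i = q/n_i, so the layer transit time is t_i = b_i·n_i / q:
  layer 1 (silty sand): t_1 = 9.47 × 0.21 / 3.714e-05 = 53544 d
  layer 2 (weathered basalt): t_2 = 6.66 × 0.13 / 3.714e-05 = 23311 d
  layer 3 (clay): t_3 = 9.83 × 0.04 / 3.714e-05 = 10587 d
Total t = Σ t_i = 87442 days = 239.4 years.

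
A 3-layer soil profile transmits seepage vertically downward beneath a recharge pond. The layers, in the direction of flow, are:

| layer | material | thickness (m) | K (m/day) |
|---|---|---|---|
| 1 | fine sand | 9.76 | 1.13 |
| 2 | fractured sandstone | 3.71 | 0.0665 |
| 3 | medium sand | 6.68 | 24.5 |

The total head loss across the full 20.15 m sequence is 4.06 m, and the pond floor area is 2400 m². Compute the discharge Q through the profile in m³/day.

151

Flow is perpendicular to layering, so the layers act in series and the equivalent K is the thickness-weighted harmonic mean.
Total thickness L = 9.76 + 3.71 + 6.68 = 20.15 m.
Σ(b_i/K_i) = 9.76/1.13 + 3.71/0.0665 + 6.68/24.5 = 64.70 d.
K_eq = L / Σ(b_i/K_i) = 20.15 / 64.70 = 0.3114 m/day.
Q = K_eq · A · (Δh/L) = 0.3114 × 2400 × (4.06/20.15) = 150.6 m³/day.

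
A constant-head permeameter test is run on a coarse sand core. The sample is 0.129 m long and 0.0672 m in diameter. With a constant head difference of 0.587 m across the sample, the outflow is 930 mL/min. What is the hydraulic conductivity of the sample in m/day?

Cross-sectional area A = π·(d/2)² = π × (0.0672/2)² = 0.003547 m².
Convert discharge: 930 mL/min = 1.550e-05 m³/s.
Darcy's law rearranged: K = Q·L / (A·Δh) = 1.550e-05 × 0.129 / (0.003547 × 0.587) = 0.0009604 m/s = 82.98 m/day.

83.0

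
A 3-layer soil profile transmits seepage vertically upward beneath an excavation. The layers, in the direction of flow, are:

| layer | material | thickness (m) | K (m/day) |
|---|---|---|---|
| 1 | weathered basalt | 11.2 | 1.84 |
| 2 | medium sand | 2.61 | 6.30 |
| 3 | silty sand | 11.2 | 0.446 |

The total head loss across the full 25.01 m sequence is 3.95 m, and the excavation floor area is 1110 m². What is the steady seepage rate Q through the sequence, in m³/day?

Flow is perpendicular to layering, so the layers act in series and the equivalent K is the thickness-weighted harmonic mean.
Total thickness L = 11.2 + 2.61 + 11.2 = 25.01 m.
Σ(b_i/K_i) = 11.2/1.84 + 2.61/6.30 + 11.2/0.446 = 31.61 d.
K_eq = L / Σ(b_i/K_i) = 25.01 / 31.61 = 0.7911 m/day.
Q = K_eq · A · (Δh/L) = 0.7911 × 1110 × (3.95/25.01) = 138.7 m³/day.

139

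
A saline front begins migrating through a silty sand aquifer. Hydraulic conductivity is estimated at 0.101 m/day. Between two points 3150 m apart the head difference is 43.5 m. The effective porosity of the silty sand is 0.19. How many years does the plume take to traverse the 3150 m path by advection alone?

1170

Hydraulic gradient i = Δh / L = 43.5 / 3150 = 0.01381.
Darcy flux q = K · i = 0.1010 × 0.01381 = 0.001395 m/day.
Seepage velocity v = q / n_e = 0.001395 / 0.19 = 0.007341 m/day.
Travel time t = L / v = 3150 / 0.007341 = 4.291e+05 days = 1175 years.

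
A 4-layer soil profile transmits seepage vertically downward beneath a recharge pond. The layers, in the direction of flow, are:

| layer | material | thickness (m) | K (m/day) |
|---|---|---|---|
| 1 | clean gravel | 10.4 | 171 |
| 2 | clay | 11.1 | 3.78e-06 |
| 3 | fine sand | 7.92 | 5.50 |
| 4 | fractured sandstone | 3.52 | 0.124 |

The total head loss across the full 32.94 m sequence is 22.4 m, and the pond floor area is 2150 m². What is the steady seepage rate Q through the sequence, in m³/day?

0.0164

Flow is perpendicular to layering, so the layers act in series and the equivalent K is the thickness-weighted harmonic mean.
Total thickness L = 10.4 + 11.1 + 7.92 + 3.52 = 32.94 m.
Σ(b_i/K_i) = 10.4/171 + 11.1/3.78e-06 + 7.92/5.50 + 3.52/0.124 = 2.937e+06 d.
K_eq = L / Σ(b_i/K_i) = 32.94 / 2.937e+06 = 1.122e-05 m/day.
Q = K_eq · A · (Δh/L) = 1.122e-05 × 2150 × (22.4/32.94) = 0.01640 m³/day.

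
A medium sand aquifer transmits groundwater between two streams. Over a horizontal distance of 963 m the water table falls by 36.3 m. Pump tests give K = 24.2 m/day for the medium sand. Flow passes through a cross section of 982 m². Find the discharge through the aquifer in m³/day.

896

Hydraulic gradient i = Δh / L = 36.3 / 963 = 0.03769.
Darcy's law: Q = K · A · i = 24.20 × 982.0 × 0.03769 = 895.8 m³/day.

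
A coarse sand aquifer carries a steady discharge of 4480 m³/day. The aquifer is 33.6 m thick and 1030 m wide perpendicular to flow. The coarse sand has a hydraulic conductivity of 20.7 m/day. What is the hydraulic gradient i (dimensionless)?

Cross-sectional area A = 1030 × 33.6 = 34608 m².
From Q = K·A·i, i = Q / (K·A) = 4480 / (20.70 × 34608) = 0.006254.

0.00625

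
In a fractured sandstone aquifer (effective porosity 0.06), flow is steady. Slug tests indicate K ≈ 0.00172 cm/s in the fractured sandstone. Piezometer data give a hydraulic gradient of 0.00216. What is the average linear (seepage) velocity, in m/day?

0.0535

Convert K: 0.00172 cm/s × 864 = 1.486 m/day.
Hydraulic gradient i = 0.00216.
Darcy flux q = K · i = 1.486 × 0.002160 = 0.003210 m/day.
Seepage velocity v = q / n_e = 0.003210 / 0.06 = 0.05350 m/day.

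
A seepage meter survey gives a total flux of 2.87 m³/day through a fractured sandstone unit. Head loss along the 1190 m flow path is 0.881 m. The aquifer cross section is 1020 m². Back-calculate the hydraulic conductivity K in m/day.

3.80

Hydraulic gradient i = Δh / L = 0.881 / 1190 = 0.0007403.
From Q = K·A·i, K = Q / (A·i) = 2.87 / (1020 × 0.0007403) = 3.801 m/day.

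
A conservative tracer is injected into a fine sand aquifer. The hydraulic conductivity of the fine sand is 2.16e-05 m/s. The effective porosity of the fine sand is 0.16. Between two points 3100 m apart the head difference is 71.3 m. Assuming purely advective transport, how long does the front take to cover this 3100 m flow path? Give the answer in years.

31.6

Convert K: 2.16e-05 m/s × 86400 = 1.866 m/day.
Hydraulic gradient i = Δh / L = 71.3 / 3100 = 0.02300.
Darcy flux q = K · i = 1.866 × 0.02300 = 0.04292 m/day.
Seepage velocity v = q / n_e = 0.04292 / 0.16 = 0.2683 m/day.
Travel time t = L / v = 3100 / 0.2683 = 11555 days = 31.64 years.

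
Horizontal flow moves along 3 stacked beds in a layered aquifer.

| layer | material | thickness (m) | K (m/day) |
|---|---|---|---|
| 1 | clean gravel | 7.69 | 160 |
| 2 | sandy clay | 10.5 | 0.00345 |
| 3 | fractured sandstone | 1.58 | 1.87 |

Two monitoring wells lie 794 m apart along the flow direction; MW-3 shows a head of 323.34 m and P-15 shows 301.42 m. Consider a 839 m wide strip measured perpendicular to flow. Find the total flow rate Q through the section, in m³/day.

28600

Flow is parallel to layering, so each bed carries its own Darcy discharge and the transmissivities add.
Σ(K_i·b_i) = 160×7.69 + 0.00345×10.5 + 1.87×1.58 = 1233 m²/day.
Hydraulic gradient i = (323.34 − 301.42) / 794 = 21.92 / 794 = 0.02761.
Q = Σ(K_i·b_i) · W · i = 1233 × 839 × 0.02761 = 28568 m³/day.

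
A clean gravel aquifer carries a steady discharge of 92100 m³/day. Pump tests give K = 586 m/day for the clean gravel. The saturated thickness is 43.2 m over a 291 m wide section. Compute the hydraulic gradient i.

0.0125

Cross-sectional area A = 291 × 43.2 = 12571 m².
From Q = K·A·i, i = Q / (K·A) = 92100 / (586.0 × 12571) = 0.01250.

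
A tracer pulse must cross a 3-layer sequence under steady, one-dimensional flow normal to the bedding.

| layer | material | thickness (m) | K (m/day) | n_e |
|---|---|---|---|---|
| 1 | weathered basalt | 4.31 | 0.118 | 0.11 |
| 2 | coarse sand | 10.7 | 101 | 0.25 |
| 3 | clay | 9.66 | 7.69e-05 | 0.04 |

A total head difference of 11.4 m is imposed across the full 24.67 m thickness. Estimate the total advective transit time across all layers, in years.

107

With flow normal to the layers, continuity requires the same specific discharge q through every layer.
Σ(b_i/K_i) = 4.31/0.118 + 10.7/101 + 9.66/7.69e-05 = 1.257e+05 d.
q = Δh / Σ(b_i/K_i) = 11.4 / 1.257e+05 = 9.073e-05 m/day.
In each layer the seepage velocity is v_i = q/n_i, so the layer transit time is t_i = b_i·n_i / q:
  layer 1 (weathered basalt): t_1 = 4.31 × 0.11 / 9.073e-05 = 5226 d
  layer 2 (coarse sand): t_2 = 10.7 × 0.25 / 9.073e-05 = 29485 d
  layer 3 (clay): t_3 = 9.66 × 0.04 / 9.073e-05 = 4259 d
Total t = Σ t_i = 38969 days = 106.7 years.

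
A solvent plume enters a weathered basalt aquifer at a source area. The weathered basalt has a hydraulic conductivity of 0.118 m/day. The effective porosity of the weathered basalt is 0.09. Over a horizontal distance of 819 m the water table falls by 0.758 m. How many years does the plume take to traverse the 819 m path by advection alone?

Hydraulic gradient i = Δh / L = 0.758 / 819 = 0.0009255.
Darcy flux q = K · i = 0.1180 × 0.0009255 = 0.0001092 m/day.
Seepage velocity v = q / n_e = 0.0001092 / 0.09 = 0.001213 m/day.
Travel time t = L / v = 819 / 0.001213 = 6.749e+05 days = 1848 years.

1850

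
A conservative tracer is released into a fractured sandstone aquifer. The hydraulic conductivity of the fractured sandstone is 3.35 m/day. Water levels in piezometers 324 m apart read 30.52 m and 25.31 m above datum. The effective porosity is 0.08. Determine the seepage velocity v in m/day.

Hydraulic gradient i = (30.52 − 25.31) / 324 = 5.21 / 324 = 0.01608.
Darcy flux q = K · i = 3.350 × 0.01608 = 0.05387 m/day.
Seepage velocity v = q / n_e = 0.05387 / 0.08 = 0.6734 m/day.

0.673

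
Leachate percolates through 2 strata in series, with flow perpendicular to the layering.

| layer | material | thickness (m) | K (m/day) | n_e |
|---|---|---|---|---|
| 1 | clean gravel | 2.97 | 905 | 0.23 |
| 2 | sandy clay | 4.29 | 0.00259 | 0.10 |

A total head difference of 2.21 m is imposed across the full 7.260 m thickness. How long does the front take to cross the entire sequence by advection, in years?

With flow normal to the layers, continuity requires the same specific discharge q through every layer.
Σ(b_i/K_i) = 2.97/905 + 4.29/0.00259 = 1656 d.
q = Δh / Σ(b_i/K_i) = 2.21 / 1656 = 0.001334 m/day.
In each layer the seepage velocity is v_i = q/n_i, so the layer transit time is t_i = b_i·n_i / q:
  layer 1 (clean gravel): t_1 = 2.97 × 0.23 / 0.001334 = 512.0 d
  layer 2 (sandy clay): t_2 = 4.29 × 0.10 / 0.001334 = 321.5 d
Total t = Σ t_i = 833.5 days = 2.282 years.

2.28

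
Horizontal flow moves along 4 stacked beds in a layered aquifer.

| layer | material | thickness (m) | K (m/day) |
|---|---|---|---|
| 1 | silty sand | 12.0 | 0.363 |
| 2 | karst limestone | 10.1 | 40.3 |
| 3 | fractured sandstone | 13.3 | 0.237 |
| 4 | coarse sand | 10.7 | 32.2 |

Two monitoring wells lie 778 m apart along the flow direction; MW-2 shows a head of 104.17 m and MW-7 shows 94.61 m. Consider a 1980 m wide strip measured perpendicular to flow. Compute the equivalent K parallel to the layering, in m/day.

Flow is parallel to layering, so each bed carries its own Darcy discharge and the transmissivities add.
Σ(K_i·b_i) = 0.363×12.0 + 40.3×10.1 + 0.237×13.3 + 32.2×10.7 = 759.1 m²/day.
Total thickness b = 46.10 m, so K_eq = Σ(K_i·b_i)/b = 16.47 m/day.

16.5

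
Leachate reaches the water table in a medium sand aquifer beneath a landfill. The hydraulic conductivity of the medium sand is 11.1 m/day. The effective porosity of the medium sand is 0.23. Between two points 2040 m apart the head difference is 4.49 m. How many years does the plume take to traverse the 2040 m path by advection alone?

Hydraulic gradient i = Δh / L = 4.49 / 2040 = 0.002201.
Darcy flux q = K · i = 11.10 × 0.002201 = 0.02443 m/day.
Seepage velocity v = q / n_e = 0.02443 / 0.23 = 0.1062 m/day.
Travel time t = L / v = 2040 / 0.1062 = 19205 days = 52.58 years.

52.6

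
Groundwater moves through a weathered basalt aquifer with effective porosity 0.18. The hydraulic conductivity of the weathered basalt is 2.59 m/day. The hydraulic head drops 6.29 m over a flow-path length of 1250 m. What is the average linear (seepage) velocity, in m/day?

0.0724

Hydraulic gradient i = Δh / L = 6.29 / 1250 = 0.005032.
Darcy flux q = K · i = 2.590 × 0.005032 = 0.01303 m/day.
Seepage velocity v = q / n_e = 0.01303 / 0.18 = 0.07240 m/day.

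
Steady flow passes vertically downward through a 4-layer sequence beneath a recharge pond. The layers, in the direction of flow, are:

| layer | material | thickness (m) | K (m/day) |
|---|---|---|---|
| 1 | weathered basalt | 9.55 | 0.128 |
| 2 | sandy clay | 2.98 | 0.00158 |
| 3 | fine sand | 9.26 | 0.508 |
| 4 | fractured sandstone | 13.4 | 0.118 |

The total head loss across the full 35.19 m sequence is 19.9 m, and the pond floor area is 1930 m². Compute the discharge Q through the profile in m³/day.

Flow is perpendicular to layering, so the layers act in series and the equivalent K is the thickness-weighted harmonic mean.
Total thickness L = 9.55 + 2.98 + 9.26 + 13.4 = 35.19 m.
Σ(b_i/K_i) = 9.55/0.128 + 2.98/0.00158 + 9.26/0.508 + 13.4/0.118 = 2092 d.
K_eq = L / Σ(b_i/K_i) = 35.19 / 2092 = 0.01682 m/day.
Q = K_eq · A · (Δh/L) = 0.01682 × 1930 × (19.9/35.19) = 18.35 m³/day.

18.4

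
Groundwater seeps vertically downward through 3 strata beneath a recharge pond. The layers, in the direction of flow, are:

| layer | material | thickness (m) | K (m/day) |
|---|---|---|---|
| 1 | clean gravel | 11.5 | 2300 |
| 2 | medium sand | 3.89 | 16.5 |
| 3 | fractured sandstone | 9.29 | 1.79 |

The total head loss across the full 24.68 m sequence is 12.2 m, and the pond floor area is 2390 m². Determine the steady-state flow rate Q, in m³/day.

Flow is perpendicular to layering, so the layers act in series and the equivalent K is the thickness-weighted harmonic mean.
Total thickness L = 11.5 + 3.89 + 9.29 = 24.68 m.
Σ(b_i/K_i) = 11.5/2300 + 3.89/16.5 + 9.29/1.79 = 5.431 d.
K_eq = L / Σ(b_i/K_i) = 24.68 / 5.431 = 4.545 m/day.
Q = K_eq · A · (Δh/L) = 4.545 × 2390 × (12.2/24.68) = 5369 m³/day.

5370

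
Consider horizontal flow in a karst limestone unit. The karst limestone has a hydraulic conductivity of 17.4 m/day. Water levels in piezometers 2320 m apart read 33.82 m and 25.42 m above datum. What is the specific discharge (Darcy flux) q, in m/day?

0.0630

Hydraulic gradient i = (33.82 − 25.42) / 2320 = 8.4 / 2320 = 0.003621.
Specific discharge q = K · i = 17.40 × 0.003621 = 0.06300 m/day.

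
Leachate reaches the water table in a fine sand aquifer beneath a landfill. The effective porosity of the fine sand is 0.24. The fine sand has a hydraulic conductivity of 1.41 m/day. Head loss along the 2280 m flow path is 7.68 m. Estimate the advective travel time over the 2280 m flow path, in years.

315

Hydraulic gradient i = Δh / L = 7.68 / 2280 = 0.003368.
Darcy flux q = K · i = 1.410 × 0.003368 = 0.004749 m/day.
Seepage velocity v = q / n_e = 0.004749 / 0.24 = 0.01979 m/day.
Travel time t = L / v = 2280 / 0.01979 = 1.152e+05 days = 315.4 years.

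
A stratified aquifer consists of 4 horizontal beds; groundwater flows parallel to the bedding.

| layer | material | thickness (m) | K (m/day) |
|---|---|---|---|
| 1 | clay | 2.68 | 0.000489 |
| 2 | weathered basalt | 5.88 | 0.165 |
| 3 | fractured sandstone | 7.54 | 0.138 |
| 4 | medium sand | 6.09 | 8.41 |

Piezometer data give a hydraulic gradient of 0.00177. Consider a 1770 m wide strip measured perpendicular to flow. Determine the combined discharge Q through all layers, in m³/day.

167

Flow is parallel to layering, so each bed carries its own Darcy discharge and the transmissivities add.
Σ(K_i·b_i) = 0.000489×2.68 + 0.165×5.88 + 0.138×7.54 + 8.41×6.09 = 53.23 m²/day.
Hydraulic gradient i = 0.00177.
Q = Σ(K_i·b_i) · W · i = 53.23 × 1770 × 0.001770 = 166.8 m³/day.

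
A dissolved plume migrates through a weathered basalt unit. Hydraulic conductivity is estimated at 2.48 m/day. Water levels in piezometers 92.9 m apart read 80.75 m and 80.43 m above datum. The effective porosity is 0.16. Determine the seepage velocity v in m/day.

0.0534

Hydraulic gradient i = (80.75 − 80.43) / 92.9 = 0.32 / 92.9 = 0.003445.
Darcy flux q = K · i = 2.480 × 0.003445 = 0.008543 m/day.
Seepage velocity v = q / n_e = 0.008543 / 0.16 = 0.05339 m/day.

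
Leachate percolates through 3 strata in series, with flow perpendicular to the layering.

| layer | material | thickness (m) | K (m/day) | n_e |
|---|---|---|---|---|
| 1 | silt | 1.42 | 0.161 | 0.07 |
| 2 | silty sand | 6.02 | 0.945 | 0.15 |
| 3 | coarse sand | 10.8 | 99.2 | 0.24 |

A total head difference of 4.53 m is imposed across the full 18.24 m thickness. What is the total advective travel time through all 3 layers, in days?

12.1

With flow normal to the layers, continuity requires the same specific discharge q through every layer.
Σ(b_i/K_i) = 1.42/0.161 + 6.02/0.945 + 10.8/99.2 = 15.30 d.
q = Δh / Σ(b_i/K_i) = 4.53 / 15.30 = 0.2961 m/day.
In each layer the seepage velocity is v_i = q/n_i, so the layer transit time is t_i = b_i·n_i / q:
  layer 1 (silt): t_1 = 1.42 × 0.07 / 0.2961 = 0.3357 d
  layer 2 (silty sand): t_2 = 6.02 × 0.15 / 0.2961 = 3.050 d
  layer 3 (coarse sand): t_3 = 10.8 × 0.24 / 0.2961 = 8.754 d
Total t = Σ t_i = 12.14 days.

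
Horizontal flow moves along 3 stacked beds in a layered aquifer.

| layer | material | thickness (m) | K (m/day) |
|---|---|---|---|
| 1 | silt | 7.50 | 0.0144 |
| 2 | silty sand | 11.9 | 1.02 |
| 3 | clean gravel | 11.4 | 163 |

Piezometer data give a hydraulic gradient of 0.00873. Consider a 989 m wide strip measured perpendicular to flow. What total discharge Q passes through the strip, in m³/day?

Flow is parallel to layering, so each bed carries its own Darcy discharge and the transmissivities add.
Σ(K_i·b_i) = 0.0144×7.50 + 1.02×11.9 + 163×11.4 = 1870 m²/day.
Hydraulic gradient i = 0.00873.
Q = Σ(K_i·b_i) · W · i = 1870 × 989 × 0.008730 = 16149 m³/day.

16100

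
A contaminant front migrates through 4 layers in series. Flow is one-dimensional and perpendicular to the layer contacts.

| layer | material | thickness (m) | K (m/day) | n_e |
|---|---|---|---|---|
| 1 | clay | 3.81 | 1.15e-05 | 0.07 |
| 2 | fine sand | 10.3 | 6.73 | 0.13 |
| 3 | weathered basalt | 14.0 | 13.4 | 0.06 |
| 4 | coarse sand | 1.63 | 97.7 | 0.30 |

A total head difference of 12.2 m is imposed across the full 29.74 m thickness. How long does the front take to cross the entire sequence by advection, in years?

218

With flow normal to the layers, continuity requires the same specific discharge q through every layer.
Σ(b_i/K_i) = 3.81/1.15e-05 + 10.3/6.73 + 14.0/13.4 + 1.63/97.7 = 3.313e+05 d.
q = Δh / Σ(b_i/K_i) = 12.2 / 3.313e+05 = 3.682e-05 m/day.
In each layer the seepage velocity is v_i = q/n_i, so the layer transit time is t_i = b_i·n_i / q:
  layer 1 (clay): t_1 = 3.81 × 0.07 / 3.682e-05 = 7243 d
  layer 2 (fine sand): t_2 = 10.3 × 0.13 / 3.682e-05 = 36362 d
  layer 3 (weathered basalt): t_3 = 14.0 × 0.06 / 3.682e-05 = 22811 d
  layer 4 (coarse sand): t_4 = 1.63 × 0.30 / 3.682e-05 = 13279 d
Total t = Σ t_i = 79696 days = 218.2 years.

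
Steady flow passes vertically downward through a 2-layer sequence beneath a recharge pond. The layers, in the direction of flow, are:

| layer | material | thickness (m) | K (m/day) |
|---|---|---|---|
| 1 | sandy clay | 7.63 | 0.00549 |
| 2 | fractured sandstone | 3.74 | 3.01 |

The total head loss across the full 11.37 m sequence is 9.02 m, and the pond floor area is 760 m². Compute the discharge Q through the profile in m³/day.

4.93

Flow is perpendicular to layering, so the layers act in series and the equivalent K is the thickness-weighted harmonic mean.
Total thickness L = 7.63 + 3.74 = 11.37 m.
Σ(b_i/K_i) = 7.63/0.00549 + 3.74/3.01 = 1391 d.
K_eq = L / Σ(b_i/K_i) = 11.37 / 1391 = 0.008174 m/day.
Q = K_eq · A · (Δh/L) = 0.008174 × 760 × (9.02/11.37) = 4.928 m³/day.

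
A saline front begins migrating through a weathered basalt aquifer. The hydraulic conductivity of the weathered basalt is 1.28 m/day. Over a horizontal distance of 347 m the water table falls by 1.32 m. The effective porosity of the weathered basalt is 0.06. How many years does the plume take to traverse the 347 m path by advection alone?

Hydraulic gradient i = Δh / L = 1.32 / 347 = 0.003804.
Darcy flux q = K · i = 1.280 × 0.003804 = 0.004869 m/day.
Seepage velocity v = q / n_e = 0.004869 / 0.06 = 0.08115 m/day.
Travel time t = L / v = 347 / 0.08115 = 4276 days = 11.71 years.

11.7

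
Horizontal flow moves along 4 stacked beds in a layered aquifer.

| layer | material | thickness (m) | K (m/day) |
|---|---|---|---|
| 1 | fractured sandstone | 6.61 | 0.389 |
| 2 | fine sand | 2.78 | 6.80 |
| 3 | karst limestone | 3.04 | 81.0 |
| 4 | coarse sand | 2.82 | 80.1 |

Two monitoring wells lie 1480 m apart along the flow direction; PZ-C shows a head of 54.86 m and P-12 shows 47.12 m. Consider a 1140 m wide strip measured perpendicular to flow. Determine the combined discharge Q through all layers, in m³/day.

Flow is parallel to layering, so each bed carries its own Darcy discharge and the transmissivities add.
Σ(K_i·b_i) = 0.389×6.61 + 6.80×2.78 + 81.0×3.04 + 80.1×2.82 = 493.6 m²/day.
Hydraulic gradient i = (54.86 − 47.12) / 1480 = 7.74 / 1480 = 0.005230.
Q = Σ(K_i·b_i) · W · i = 493.6 × 1140 × 0.005230 = 2943 m³/day.

2940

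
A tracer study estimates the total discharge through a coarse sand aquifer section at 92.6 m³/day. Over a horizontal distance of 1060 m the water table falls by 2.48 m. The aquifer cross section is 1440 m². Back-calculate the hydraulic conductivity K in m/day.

27.5

Hydraulic gradient i = Δh / L = 2.48 / 1060 = 0.002340.
From Q = K·A·i, K = Q / (A·i) = 92.6 / (1440 × 0.002340) = 27.49 m/day.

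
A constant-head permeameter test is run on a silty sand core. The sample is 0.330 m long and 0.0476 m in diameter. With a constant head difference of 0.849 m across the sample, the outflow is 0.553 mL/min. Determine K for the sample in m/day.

0.174

Cross-sectional area A = π·(d/2)² = π × (0.0476/2)² = 0.001780 m².
Convert discharge: 0.553 mL/min = 9.217e-09 m³/s.
Darcy's law rearranged: K = Q·L / (A·Δh) = 9.217e-09 × 0.330 / (0.001780 × 0.849) = 2.013e-06 m/s = 0.1739 m/day.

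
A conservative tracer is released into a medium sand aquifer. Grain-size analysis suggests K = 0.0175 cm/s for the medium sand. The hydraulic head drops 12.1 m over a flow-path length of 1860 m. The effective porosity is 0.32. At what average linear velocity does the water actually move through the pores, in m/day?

Convert K: 0.0175 cm/s × 864 = 15.12 m/day.
Hydraulic gradient i = Δh / L = 12.1 / 1860 = 0.006505.
Darcy flux q = K · i = 15.12 × 0.006505 = 0.09836 m/day.
Seepage velocity v = q / n_e = 0.09836 / 0.32 = 0.3074 m/day.

0.307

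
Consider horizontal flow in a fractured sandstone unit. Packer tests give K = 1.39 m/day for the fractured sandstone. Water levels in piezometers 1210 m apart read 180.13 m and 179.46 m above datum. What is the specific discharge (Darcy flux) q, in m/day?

Hydraulic gradient i = (180.13 − 179.46) / 1210 = 0.67 / 1210 = 0.0005537.
Specific discharge q = K · i = 1.390 × 0.0005537 = 0.0007697 m/day.

0.000770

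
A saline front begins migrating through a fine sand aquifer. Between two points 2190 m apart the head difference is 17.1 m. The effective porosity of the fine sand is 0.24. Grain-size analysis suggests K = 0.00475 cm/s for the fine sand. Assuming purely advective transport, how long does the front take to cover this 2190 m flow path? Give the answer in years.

Convert K: 0.00475 cm/s × 864 = 4.104 m/day.
Hydraulic gradient i = Δh / L = 17.1 / 2190 = 0.007808.
Darcy flux q = K · i = 4.104 × 0.007808 = 0.03204 m/day.
Seepage velocity v = q / n_e = 0.03204 / 0.24 = 0.1335 m/day.
Travel time t = L / v = 2190 / 0.1335 = 16402 days = 44.91 years.

44.9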